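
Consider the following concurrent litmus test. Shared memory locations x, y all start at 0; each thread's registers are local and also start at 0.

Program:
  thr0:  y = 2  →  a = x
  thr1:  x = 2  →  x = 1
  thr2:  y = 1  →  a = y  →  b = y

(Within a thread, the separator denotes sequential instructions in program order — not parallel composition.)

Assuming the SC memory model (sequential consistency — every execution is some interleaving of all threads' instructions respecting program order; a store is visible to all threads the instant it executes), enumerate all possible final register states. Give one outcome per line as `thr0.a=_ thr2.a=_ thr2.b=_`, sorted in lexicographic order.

outcome vector order: (thr0.a,thr2.a,thr2.b)
|SC outcomes| = 9

thr0.a=0 thr2.a=1 thr2.b=1
thr0.a=0 thr2.a=1 thr2.b=2
thr0.a=0 thr2.a=2 thr2.b=2
thr0.a=1 thr2.a=1 thr2.b=1
thr0.a=1 thr2.a=1 thr2.b=2
thr0.a=1 thr2.a=2 thr2.b=2
thr0.a=2 thr2.a=1 thr2.b=1
thr0.a=2 thr2.a=1 thr2.b=2
thr0.a=2 thr2.a=2 thr2.b=2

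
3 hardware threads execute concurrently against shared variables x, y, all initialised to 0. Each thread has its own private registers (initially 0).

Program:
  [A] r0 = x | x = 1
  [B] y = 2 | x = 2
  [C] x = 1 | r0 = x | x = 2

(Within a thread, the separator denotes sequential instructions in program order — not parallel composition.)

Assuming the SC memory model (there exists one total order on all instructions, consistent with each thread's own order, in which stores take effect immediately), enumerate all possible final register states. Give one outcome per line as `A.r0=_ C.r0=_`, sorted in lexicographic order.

outcome vector order: (A.r0,C.r0)
|SC outcomes| = 6

A.r0=0 C.r0=1
A.r0=0 C.r0=2
A.r0=1 C.r0=1
A.r0=1 C.r0=2
A.r0=2 C.r0=1
A.r0=2 C.r0=2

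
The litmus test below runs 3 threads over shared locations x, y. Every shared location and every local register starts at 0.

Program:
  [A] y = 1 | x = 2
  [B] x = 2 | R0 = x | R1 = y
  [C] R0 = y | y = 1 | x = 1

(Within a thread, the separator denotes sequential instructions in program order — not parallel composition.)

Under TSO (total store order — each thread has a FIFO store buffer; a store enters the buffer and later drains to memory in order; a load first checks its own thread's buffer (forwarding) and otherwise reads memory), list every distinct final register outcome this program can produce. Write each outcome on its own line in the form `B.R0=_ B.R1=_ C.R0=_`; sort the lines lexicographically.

outcome vector order: (B.R0,B.R1,C.R0)
|TSO outcomes| = 6

B.R0=1 B.R1=1 C.R0=0
B.R0=1 B.R1=1 C.R0=1
B.R0=2 B.R1=0 C.R0=0
B.R0=2 B.R1=0 C.R0=1
B.R0=2 B.R1=1 C.R0=0
B.R0=2 B.R1=1 C.R0=1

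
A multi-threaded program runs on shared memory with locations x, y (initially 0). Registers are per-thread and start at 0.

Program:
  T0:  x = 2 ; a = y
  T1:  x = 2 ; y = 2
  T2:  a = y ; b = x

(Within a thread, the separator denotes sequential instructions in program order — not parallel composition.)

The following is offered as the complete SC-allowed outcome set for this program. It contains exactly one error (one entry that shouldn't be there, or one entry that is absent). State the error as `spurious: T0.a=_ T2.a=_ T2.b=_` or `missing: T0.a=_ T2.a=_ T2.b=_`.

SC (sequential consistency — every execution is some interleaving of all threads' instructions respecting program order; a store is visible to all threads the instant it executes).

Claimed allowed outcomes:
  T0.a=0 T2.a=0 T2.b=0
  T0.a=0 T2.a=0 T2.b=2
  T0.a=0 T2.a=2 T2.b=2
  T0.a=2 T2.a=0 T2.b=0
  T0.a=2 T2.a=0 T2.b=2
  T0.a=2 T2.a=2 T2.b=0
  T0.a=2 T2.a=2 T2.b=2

outcome vector order: (T0.a,T2.a,T2.b)
under SC → (0,0,0) (0,0,2) (0,2,2) (2,0,0) (2,0,2) (2,2,2)
claimed∖SC = {(2,2,0)}

spurious: T0.a=2 T2.a=2 T2.b=0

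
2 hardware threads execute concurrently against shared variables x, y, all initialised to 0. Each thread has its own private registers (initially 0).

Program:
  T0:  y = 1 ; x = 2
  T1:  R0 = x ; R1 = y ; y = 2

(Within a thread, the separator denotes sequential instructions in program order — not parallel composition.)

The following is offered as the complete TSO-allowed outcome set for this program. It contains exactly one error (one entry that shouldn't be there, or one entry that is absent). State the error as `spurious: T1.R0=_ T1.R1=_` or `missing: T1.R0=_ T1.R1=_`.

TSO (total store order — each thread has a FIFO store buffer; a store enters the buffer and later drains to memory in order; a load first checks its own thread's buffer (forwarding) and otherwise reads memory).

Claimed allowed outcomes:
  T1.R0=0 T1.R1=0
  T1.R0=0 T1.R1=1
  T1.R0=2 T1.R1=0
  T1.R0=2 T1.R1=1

outcome vector order: (T1.R0,T1.R1)
TSO (3): (0,0); (0,1); (2,1)
claimed∖TSO = {(2,0)}

spurious: T1.R0=2 T1.R1=0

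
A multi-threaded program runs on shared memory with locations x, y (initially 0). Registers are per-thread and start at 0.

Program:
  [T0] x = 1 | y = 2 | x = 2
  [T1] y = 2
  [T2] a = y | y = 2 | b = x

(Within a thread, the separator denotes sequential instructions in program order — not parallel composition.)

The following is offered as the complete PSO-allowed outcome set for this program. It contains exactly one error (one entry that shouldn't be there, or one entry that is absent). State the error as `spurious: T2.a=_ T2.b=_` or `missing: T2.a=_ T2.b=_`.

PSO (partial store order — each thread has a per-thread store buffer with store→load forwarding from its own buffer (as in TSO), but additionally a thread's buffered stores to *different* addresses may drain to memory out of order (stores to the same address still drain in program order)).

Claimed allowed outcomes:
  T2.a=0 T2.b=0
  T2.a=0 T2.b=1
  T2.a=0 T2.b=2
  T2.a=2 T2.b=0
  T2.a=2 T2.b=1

outcome vector order: (T2.a,T2.b)
under PSO → 0/0 0/1 0/2 2/0 2/1 2/2
PSO∖claimed = {2/2}

missing: T2.a=2 T2.b=2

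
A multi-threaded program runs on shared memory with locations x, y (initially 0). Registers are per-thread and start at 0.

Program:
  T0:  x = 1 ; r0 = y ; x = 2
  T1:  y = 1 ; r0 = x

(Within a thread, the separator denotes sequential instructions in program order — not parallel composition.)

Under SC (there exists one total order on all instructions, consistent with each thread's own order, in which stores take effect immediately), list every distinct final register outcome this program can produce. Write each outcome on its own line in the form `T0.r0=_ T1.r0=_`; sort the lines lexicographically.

T0.r0=0 T1.r0=1
T0.r0=0 T1.r0=2
T0.r0=1 T1.r0=0
T0.r0=1 T1.r0=1
T0.r0=1 T1.r0=2

outcome vector order: (T0.r0,T1.r0)
|SC outcomes| = 5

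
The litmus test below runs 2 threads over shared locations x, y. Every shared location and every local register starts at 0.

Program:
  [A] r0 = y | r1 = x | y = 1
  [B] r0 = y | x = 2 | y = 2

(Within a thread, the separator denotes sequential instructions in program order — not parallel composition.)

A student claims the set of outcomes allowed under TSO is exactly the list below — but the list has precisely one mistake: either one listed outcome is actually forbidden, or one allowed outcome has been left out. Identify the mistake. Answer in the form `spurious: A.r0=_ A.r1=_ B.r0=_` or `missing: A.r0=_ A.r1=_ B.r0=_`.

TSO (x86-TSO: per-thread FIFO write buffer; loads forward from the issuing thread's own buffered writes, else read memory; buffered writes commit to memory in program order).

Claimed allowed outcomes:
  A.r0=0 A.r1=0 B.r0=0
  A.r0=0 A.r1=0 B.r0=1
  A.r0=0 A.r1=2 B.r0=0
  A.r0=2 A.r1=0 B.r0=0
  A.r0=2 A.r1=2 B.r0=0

outcome vector order: (A.r0,A.r1,B.r0)
TSO (4): <0 0 0> <0 0 1> <0 2 0> <2 2 0>
claimed∖TSO = {<2 0 0>}

spurious: A.r0=2 A.r1=0 B.r0=0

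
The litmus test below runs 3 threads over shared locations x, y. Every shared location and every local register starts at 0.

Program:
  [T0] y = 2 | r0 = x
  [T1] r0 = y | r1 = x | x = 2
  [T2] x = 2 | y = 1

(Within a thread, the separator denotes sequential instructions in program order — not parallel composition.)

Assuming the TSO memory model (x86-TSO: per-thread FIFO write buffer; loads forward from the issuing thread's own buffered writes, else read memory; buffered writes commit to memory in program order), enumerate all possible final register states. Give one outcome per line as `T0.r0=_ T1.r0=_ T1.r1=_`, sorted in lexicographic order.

outcome vector order: (T0.r0,T1.r0,T1.r1)
|TSO outcomes| = 10

T0.r0=0 T1.r0=0 T1.r1=0
T0.r0=0 T1.r0=0 T1.r1=2
T0.r0=0 T1.r0=1 T1.r1=2
T0.r0=0 T1.r0=2 T1.r1=0
T0.r0=0 T1.r0=2 T1.r1=2
T0.r0=2 T1.r0=0 T1.r1=0
T0.r0=2 T1.r0=0 T1.r1=2
T0.r0=2 T1.r0=1 T1.r1=2
T0.r0=2 T1.r0=2 T1.r1=0
T0.r0=2 T1.r0=2 T1.r1=2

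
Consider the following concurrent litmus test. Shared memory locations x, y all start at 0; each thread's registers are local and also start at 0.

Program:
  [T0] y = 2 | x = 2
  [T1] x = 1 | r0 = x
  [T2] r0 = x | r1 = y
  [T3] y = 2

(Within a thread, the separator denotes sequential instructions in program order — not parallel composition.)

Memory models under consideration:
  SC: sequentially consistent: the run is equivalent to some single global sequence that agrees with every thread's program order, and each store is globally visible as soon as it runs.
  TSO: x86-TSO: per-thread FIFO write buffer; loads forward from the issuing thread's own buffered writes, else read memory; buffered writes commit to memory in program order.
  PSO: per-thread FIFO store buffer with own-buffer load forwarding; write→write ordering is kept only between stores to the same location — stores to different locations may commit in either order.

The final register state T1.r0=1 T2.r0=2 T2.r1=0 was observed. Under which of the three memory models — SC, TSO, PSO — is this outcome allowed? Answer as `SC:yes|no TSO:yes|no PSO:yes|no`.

outcome vector order: (T1.r0,T2.r0,T2.r1)
SC: 10 outcomes — {100, 102, 110, 112, 122, 200, 202, 210, 212, 222}
TSO: 10 outcomes — {100, 102, 110, 112, 122, 200, 202, 210, 212, 222}
PSO: 12 outcomes — {100, 102, 110, 112, 120, 122, 200, 202, 210, 212, 220, 222}
target 120 ∈ {PSO}

SC:no TSO:no PSO:yes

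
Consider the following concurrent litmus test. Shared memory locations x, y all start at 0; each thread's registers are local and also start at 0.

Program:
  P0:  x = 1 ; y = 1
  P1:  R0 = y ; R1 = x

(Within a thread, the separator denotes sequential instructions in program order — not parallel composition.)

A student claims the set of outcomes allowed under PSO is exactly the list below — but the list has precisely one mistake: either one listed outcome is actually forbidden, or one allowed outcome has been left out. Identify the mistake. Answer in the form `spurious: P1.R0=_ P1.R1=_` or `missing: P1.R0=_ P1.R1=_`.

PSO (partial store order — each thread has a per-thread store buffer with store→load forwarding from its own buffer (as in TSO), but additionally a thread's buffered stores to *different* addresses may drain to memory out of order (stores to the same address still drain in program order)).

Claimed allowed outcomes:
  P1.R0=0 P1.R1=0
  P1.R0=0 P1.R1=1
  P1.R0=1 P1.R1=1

missing: P1.R0=1 P1.R1=0

outcome vector order: (P1.R0,P1.R1)
PSO (4): 00; 01; 10; 11
PSO∖claimed = {10}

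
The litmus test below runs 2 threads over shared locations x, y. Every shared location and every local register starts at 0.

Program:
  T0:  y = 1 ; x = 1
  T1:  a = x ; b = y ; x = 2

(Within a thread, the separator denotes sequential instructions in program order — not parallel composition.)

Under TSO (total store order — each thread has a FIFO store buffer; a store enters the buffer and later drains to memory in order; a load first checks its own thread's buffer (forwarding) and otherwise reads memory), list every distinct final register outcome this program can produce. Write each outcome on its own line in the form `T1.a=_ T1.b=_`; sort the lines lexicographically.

outcome vector order: (T1.a,T1.b)
|TSO outcomes| = 3

T1.a=0 T1.b=0
T1.a=0 T1.b=1
T1.a=1 T1.b=1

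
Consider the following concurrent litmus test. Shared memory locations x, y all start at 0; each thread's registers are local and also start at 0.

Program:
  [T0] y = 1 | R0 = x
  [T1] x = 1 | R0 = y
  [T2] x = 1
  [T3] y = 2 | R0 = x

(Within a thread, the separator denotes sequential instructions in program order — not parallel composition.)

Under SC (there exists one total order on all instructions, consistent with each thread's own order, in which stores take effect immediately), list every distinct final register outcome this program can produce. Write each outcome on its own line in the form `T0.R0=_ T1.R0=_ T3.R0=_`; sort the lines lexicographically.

T0.R0=0 T1.R0=1 T3.R0=0
T0.R0=0 T1.R0=1 T3.R0=1
T0.R0=0 T1.R0=2 T3.R0=0
T0.R0=0 T1.R0=2 T3.R0=1
T0.R0=1 T1.R0=0 T3.R0=1
T0.R0=1 T1.R0=1 T3.R0=0
T0.R0=1 T1.R0=1 T3.R0=1
T0.R0=1 T1.R0=2 T3.R0=0
T0.R0=1 T1.R0=2 T3.R0=1

outcome vector order: (T0.R0,T1.R0,T3.R0)
|SC outcomes| = 9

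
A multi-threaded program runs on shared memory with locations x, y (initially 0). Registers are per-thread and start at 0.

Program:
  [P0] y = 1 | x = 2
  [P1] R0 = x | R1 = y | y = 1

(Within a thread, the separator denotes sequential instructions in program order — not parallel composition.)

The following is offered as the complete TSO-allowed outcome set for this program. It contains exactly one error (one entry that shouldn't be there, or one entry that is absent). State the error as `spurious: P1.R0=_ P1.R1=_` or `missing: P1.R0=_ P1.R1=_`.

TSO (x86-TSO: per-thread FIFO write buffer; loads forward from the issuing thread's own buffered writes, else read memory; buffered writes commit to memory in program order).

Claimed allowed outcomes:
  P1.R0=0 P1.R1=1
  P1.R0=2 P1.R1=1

outcome vector order: (P1.R0,P1.R1)
TSO (3): 0/0 0/1 2/1
TSO∖claimed = {0/0}

missing: P1.R0=0 P1.R1=0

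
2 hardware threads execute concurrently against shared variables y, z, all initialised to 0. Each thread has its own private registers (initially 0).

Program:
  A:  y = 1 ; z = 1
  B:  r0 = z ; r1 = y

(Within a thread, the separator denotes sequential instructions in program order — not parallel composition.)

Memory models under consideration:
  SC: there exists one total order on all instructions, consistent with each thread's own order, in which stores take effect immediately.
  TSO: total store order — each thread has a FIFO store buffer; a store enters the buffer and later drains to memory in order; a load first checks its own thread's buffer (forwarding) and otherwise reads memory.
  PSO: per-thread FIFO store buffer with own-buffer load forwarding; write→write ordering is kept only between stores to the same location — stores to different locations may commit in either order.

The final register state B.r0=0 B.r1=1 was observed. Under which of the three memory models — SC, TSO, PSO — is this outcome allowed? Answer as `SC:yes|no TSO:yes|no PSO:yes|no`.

SC:yes TSO:yes PSO:yes

outcome vector order: (B.r0,B.r1)
SC (3): (0,0) (0,1) (1,1)
TSO (3): (0,0) (0,1) (1,1)
PSO (4): (0,0) (0,1) (1,0) (1,1)
target (0,1) ∈ {SC,TSO,PSO}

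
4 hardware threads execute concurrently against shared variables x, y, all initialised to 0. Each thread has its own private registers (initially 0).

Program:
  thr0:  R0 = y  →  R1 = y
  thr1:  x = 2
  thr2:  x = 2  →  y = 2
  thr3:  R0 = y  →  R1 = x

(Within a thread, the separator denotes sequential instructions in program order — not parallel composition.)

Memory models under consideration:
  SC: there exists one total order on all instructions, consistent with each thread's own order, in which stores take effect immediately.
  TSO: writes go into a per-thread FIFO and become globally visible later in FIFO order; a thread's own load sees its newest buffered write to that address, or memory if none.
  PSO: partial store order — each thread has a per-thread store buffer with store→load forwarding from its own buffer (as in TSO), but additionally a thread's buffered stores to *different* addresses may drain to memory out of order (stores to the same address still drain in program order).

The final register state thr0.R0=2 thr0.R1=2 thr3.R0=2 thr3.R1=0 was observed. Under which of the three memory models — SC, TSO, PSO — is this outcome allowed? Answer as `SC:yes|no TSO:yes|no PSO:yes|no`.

SC:no TSO:no PSO:yes

outcome vector order: (thr0.R0,thr0.R1,thr3.R0,thr3.R1)
SC: 9 outcomes — {(0,0,0,0) (0,0,0,2) (0,0,2,2) (0,2,0,0) (0,2,0,2) (0,2,2,2) (2,2,0,0) (2,2,0,2) (2,2,2,2)}
TSO: 9 outcomes — {(0,0,0,0) (0,0,0,2) (0,0,2,2) (0,2,0,0) (0,2,0,2) (0,2,2,2) (2,2,0,0) (2,2,0,2) (2,2,2,2)}
PSO: 12 outcomes — {(0,0,0,0) (0,0,0,2) (0,0,2,0) (0,0,2,2) (0,2,0,0) (0,2,0,2) (0,2,2,0) (0,2,2,2) (2,2,0,0) (2,2,0,2) (2,2,2,0) (2,2,2,2)}
target (2,2,2,0) ∈ {PSO}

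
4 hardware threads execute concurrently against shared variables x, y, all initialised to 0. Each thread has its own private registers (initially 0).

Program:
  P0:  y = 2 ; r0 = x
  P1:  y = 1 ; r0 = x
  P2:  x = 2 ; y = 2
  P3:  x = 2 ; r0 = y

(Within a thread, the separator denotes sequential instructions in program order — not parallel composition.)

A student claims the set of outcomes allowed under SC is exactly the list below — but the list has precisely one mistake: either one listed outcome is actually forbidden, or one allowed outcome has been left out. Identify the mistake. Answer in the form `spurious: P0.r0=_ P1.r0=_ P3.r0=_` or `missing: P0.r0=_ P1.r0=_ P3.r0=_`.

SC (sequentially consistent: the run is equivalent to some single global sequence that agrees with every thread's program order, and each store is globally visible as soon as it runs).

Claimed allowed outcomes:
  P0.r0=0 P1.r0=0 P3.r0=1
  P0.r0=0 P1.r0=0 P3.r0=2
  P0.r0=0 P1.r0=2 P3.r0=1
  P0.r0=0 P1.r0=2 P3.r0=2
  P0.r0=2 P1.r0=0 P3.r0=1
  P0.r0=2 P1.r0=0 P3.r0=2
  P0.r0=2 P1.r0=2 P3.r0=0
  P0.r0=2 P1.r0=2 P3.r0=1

outcome vector order: (P0.r0,P1.r0,P3.r0)
under SC → (0,0,1); (0,0,2); (0,2,1); (0,2,2); (2,0,1); (2,0,2); (2,2,0); (2,2,1); (2,2,2)
SC∖claimed = {(2,2,2)}

missing: P0.r0=2 P1.r0=2 P3.r0=2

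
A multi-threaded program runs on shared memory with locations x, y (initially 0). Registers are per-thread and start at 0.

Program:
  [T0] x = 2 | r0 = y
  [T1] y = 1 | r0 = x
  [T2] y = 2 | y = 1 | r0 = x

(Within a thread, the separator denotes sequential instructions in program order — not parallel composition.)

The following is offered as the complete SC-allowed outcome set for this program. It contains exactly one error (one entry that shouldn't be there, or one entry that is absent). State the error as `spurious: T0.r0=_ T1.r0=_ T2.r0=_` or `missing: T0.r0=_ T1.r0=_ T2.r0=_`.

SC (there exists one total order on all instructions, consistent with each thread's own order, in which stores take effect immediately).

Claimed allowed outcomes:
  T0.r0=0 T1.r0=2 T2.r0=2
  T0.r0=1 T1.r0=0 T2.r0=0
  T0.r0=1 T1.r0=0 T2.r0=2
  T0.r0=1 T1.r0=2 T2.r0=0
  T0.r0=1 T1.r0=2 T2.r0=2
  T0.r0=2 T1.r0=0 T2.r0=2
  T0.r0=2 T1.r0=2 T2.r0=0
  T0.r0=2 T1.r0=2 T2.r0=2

outcome vector order: (T0.r0,T1.r0,T2.r0)
SC: 7 outcomes — {(0,2,2) (1,0,0) (1,0,2) (1,2,0) (1,2,2) (2,0,2) (2,2,2)}
claimed∖SC = {(2,2,0)}

spurious: T0.r0=2 T1.r0=2 T2.r0=0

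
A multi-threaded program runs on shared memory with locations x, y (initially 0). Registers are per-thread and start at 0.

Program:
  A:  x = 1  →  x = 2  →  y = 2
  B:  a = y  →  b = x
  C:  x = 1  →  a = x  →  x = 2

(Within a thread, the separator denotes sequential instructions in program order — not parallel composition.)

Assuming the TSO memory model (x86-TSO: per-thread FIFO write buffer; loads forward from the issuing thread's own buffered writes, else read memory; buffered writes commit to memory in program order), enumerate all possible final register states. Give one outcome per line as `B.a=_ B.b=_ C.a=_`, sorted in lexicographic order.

outcome vector order: (B.a,B.b,C.a)
|TSO outcomes| = 9

B.a=0 B.b=0 C.a=1
B.a=0 B.b=0 C.a=2
B.a=0 B.b=1 C.a=1
B.a=0 B.b=1 C.a=2
B.a=0 B.b=2 C.a=1
B.a=0 B.b=2 C.a=2
B.a=2 B.b=1 C.a=1
B.a=2 B.b=2 C.a=1
B.a=2 B.b=2 C.a=2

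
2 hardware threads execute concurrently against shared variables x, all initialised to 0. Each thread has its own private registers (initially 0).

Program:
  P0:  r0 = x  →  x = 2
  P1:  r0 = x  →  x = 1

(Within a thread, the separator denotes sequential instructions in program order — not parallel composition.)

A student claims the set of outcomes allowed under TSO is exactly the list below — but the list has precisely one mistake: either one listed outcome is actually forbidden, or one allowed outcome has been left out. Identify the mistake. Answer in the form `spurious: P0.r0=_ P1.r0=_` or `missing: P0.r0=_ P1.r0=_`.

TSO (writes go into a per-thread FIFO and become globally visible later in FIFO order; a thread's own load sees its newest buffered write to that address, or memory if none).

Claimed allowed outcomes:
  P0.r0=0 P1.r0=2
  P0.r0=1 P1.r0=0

missing: P0.r0=0 P1.r0=0

outcome vector order: (P0.r0,P1.r0)
[TSO] allowed = {(0,0), (0,2), (1,0)}
TSO∖claimed = {(0,0)}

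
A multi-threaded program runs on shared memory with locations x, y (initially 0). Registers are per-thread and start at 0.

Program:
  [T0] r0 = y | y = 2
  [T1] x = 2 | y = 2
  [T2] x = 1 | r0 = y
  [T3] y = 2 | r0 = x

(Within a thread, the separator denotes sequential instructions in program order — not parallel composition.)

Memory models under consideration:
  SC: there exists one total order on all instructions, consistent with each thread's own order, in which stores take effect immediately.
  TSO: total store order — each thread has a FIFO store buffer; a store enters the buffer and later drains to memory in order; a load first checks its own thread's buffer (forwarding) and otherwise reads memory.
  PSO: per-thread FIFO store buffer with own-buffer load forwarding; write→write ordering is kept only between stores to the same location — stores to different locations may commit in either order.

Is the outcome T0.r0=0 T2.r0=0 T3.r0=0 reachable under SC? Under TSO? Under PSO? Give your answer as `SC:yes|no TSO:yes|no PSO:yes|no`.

SC:no TSO:yes PSO:yes

outcome vector order: (T0.r0,T2.r0,T3.r0)
SC: 10 outcomes — {(0,0,1); (0,0,2); (0,2,0); (0,2,1); (0,2,2); (2,0,1); (2,0,2); (2,2,0); (2,2,1); (2,2,2)}
TSO: 12 outcomes — {(0,0,0); (0,0,1); (0,0,2); (0,2,0); (0,2,1); (0,2,2); (2,0,0); (2,0,1); (2,0,2); (2,2,0); (2,2,1); (2,2,2)}
PSO: 12 outcomes — {(0,0,0); (0,0,1); (0,0,2); (0,2,0); (0,2,1); (0,2,2); (2,0,0); (2,0,1); (2,0,2); (2,2,0); (2,2,1); (2,2,2)}
target (0,0,0) ∈ {TSO,PSO}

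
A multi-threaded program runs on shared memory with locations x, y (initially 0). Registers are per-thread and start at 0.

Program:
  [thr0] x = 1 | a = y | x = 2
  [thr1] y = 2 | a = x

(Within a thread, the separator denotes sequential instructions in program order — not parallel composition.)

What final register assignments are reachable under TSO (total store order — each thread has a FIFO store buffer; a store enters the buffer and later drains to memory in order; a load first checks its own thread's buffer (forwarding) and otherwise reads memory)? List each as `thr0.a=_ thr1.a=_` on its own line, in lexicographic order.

thr0.a=0 thr1.a=0
thr0.a=0 thr1.a=1
thr0.a=0 thr1.a=2
thr0.a=2 thr1.a=0
thr0.a=2 thr1.a=1
thr0.a=2 thr1.a=2

outcome vector order: (thr0.a,thr1.a)
|TSO outcomes| = 6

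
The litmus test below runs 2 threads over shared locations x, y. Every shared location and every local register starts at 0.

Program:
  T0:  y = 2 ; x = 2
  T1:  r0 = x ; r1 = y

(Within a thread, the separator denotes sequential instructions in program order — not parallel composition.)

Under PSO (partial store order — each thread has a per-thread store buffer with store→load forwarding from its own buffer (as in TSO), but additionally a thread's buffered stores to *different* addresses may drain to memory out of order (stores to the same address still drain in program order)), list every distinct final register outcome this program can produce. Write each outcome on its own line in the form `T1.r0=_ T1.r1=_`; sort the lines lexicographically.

outcome vector order: (T1.r0,T1.r1)
|PSO outcomes| = 4

T1.r0=0 T1.r1=0
T1.r0=0 T1.r1=2
T1.r0=2 T1.r1=0
T1.r0=2 T1.r1=2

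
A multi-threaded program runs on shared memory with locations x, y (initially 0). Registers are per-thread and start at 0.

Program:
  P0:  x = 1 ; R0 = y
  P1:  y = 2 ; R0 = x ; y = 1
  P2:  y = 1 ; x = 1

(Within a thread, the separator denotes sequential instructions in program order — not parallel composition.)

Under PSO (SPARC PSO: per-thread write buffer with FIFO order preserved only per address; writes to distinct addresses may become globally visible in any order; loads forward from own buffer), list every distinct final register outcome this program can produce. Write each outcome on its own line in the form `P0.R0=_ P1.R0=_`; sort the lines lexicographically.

P0.R0=0 P1.R0=0
P0.R0=0 P1.R0=1
P0.R0=1 P1.R0=0
P0.R0=1 P1.R0=1
P0.R0=2 P1.R0=0
P0.R0=2 P1.R0=1

outcome vector order: (P0.R0,P1.R0)
|PSO outcomes| = 6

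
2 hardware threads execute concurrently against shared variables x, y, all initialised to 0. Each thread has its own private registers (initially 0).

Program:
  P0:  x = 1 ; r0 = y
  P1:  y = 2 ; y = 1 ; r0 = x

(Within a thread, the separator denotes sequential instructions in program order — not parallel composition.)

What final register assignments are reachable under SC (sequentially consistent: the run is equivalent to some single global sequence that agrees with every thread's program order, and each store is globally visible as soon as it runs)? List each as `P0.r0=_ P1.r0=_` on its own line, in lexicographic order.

P0.r0=0 P1.r0=1
P0.r0=1 P1.r0=0
P0.r0=1 P1.r0=1
P0.r0=2 P1.r0=1

outcome vector order: (P0.r0,P1.r0)
|SC outcomes| = 4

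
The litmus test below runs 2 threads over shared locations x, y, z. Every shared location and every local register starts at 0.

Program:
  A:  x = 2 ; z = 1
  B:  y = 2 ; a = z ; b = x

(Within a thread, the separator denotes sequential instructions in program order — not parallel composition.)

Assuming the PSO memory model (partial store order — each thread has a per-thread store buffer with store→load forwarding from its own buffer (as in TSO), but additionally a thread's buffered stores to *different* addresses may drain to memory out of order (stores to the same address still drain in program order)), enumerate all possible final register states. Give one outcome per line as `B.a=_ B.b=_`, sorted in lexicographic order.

B.a=0 B.b=0
B.a=0 B.b=2
B.a=1 B.b=0
B.a=1 B.b=2

outcome vector order: (B.a,B.b)
|PSO outcomes| = 4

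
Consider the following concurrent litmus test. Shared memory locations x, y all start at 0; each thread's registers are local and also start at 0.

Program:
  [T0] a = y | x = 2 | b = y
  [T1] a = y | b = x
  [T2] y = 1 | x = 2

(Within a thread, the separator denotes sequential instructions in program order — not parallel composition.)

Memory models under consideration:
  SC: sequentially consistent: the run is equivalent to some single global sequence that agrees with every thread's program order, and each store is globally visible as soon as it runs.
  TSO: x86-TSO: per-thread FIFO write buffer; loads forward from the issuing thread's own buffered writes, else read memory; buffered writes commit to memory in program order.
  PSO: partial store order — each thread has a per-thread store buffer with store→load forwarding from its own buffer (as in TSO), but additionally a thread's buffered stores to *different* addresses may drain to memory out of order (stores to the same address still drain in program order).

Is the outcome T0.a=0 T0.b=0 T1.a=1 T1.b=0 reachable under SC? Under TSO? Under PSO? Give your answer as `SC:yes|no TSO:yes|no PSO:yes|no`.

SC:no TSO:yes PSO:yes

outcome vector order: (T0.a,T0.b,T1.a,T1.b)
[SC] allowed = {0/0/0/0; 0/0/0/2; 0/0/1/2; 0/1/0/0; 0/1/0/2; 0/1/1/0; 0/1/1/2; 1/1/0/0; 1/1/0/2; 1/1/1/0; 1/1/1/2}
[TSO] allowed = {0/0/0/0; 0/0/0/2; 0/0/1/0; 0/0/1/2; 0/1/0/0; 0/1/0/2; 0/1/1/0; 0/1/1/2; 1/1/0/0; 1/1/0/2; 1/1/1/0; 1/1/1/2}
[PSO] allowed = {0/0/0/0; 0/0/0/2; 0/0/1/0; 0/0/1/2; 0/1/0/0; 0/1/0/2; 0/1/1/0; 0/1/1/2; 1/1/0/0; 1/1/0/2; 1/1/1/0; 1/1/1/2}
target 0/0/1/0 ∈ {TSO,PSO}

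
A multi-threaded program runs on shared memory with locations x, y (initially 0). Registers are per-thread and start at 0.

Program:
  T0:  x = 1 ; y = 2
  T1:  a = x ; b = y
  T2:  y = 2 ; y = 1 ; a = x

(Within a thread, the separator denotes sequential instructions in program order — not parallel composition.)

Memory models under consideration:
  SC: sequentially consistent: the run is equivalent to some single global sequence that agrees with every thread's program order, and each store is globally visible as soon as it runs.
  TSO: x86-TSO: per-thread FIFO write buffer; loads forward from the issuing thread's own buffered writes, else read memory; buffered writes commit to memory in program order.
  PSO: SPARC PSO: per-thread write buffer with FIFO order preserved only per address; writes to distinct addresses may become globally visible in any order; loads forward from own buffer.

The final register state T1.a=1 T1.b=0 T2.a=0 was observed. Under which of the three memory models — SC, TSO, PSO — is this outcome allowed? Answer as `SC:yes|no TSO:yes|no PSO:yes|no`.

SC:no TSO:yes PSO:yes

outcome vector order: (T1.a,T1.b,T2.a)
[SC] allowed = {000 001 010 011 020 021 101 110 111 120 121}
[TSO] allowed = {000 001 010 011 020 021 100 101 110 111 120 121}
[PSO] allowed = {000 001 010 011 020 021 100 101 110 111 120 121}
target 100 ∈ {TSO,PSO}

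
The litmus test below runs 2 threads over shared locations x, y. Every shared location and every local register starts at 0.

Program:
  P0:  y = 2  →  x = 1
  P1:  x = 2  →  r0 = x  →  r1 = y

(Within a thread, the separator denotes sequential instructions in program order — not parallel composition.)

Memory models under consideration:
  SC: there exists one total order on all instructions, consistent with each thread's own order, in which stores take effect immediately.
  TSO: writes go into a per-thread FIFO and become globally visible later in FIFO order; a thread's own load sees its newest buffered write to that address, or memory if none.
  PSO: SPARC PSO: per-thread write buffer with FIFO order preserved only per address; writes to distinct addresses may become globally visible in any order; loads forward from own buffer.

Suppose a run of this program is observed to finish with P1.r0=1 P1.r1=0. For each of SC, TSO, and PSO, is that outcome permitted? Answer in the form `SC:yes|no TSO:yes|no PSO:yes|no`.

SC:no TSO:no PSO:yes

outcome vector order: (P1.r0,P1.r1)
[SC] allowed = {12, 20, 22}
[TSO] allowed = {12, 20, 22}
[PSO] allowed = {10, 12, 20, 22}
target 10 ∈ {PSO}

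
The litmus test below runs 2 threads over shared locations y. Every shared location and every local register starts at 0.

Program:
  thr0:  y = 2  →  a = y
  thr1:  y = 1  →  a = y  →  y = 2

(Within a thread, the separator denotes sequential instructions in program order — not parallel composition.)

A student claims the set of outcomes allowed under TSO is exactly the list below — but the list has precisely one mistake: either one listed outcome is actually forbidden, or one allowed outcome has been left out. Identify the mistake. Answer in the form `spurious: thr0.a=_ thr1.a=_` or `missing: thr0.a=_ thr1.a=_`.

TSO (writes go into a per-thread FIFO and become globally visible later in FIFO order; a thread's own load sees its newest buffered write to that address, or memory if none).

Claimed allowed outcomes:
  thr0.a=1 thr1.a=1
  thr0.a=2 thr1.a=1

outcome vector order: (thr0.a,thr1.a)
TSO (3): 11, 21, 22
TSO∖claimed = {22}

missing: thr0.a=2 thr1.a=2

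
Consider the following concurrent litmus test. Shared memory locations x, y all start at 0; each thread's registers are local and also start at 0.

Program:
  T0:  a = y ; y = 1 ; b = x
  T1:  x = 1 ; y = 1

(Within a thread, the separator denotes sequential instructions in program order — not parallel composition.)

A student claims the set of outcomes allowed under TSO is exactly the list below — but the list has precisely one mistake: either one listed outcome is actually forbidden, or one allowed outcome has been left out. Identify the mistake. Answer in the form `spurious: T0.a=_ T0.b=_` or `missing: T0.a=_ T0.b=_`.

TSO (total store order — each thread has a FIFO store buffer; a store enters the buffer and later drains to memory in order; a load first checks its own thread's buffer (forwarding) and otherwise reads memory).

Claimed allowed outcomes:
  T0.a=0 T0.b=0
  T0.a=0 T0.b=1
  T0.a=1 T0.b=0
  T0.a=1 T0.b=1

spurious: T0.a=1 T0.b=0

outcome vector order: (T0.a,T0.b)
[TSO] allowed = {(0,0), (0,1), (1,1)}
claimed∖TSO = {(1,0)}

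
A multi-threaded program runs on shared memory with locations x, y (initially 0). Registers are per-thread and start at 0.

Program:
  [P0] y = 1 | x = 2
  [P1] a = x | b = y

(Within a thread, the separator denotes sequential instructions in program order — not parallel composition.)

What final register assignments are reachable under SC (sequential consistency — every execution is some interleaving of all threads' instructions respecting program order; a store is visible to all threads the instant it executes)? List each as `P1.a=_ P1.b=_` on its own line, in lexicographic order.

P1.a=0 P1.b=0
P1.a=0 P1.b=1
P1.a=2 P1.b=1

outcome vector order: (P1.a,P1.b)
|SC outcomes| = 3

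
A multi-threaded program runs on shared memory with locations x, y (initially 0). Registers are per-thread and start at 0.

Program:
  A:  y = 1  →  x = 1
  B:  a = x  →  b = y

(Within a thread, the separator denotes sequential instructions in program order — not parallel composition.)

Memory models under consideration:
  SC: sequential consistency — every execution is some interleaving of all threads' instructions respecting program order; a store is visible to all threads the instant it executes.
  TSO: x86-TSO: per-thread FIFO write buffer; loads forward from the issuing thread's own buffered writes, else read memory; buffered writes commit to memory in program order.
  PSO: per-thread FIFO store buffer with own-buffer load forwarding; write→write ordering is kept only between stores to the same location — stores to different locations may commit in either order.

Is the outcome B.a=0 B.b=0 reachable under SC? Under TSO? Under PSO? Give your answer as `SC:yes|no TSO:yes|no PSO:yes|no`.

SC:yes TSO:yes PSO:yes

outcome vector order: (B.a,B.b)
[SC] allowed = {(0,0) (0,1) (1,1)}
[TSO] allowed = {(0,0) (0,1) (1,1)}
[PSO] allowed = {(0,0) (0,1) (1,0) (1,1)}
target (0,0) ∈ {SC,TSO,PSO}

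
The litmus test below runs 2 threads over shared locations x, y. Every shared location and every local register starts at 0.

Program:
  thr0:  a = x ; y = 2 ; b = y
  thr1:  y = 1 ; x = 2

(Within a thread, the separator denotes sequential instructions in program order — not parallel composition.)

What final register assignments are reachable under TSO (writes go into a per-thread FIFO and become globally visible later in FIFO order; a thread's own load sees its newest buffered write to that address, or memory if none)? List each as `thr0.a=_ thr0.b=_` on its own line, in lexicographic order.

outcome vector order: (thr0.a,thr0.b)
|TSO outcomes| = 3

thr0.a=0 thr0.b=1
thr0.a=0 thr0.b=2
thr0.a=2 thr0.b=2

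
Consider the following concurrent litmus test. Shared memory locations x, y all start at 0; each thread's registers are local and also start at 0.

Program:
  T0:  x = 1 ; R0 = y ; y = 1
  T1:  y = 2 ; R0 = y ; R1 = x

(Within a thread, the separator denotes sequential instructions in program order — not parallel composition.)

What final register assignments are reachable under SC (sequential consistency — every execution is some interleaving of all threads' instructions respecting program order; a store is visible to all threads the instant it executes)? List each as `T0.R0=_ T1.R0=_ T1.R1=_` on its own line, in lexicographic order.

outcome vector order: (T0.R0,T1.R0,T1.R1)
|SC outcomes| = 5

T0.R0=0 T1.R0=1 T1.R1=1
T0.R0=0 T1.R0=2 T1.R1=1
T0.R0=2 T1.R0=1 T1.R1=1
T0.R0=2 T1.R0=2 T1.R1=0
T0.R0=2 T1.R0=2 T1.R1=1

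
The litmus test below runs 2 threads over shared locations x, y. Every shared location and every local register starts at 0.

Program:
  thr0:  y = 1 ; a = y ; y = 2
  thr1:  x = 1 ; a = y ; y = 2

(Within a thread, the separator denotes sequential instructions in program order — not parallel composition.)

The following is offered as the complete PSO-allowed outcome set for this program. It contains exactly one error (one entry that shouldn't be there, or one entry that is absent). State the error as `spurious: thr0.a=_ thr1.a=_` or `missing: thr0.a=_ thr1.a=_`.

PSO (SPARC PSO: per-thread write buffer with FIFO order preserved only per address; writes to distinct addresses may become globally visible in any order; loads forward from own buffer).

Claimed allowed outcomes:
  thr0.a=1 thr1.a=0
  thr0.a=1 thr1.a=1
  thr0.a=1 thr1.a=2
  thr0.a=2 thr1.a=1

outcome vector order: (thr0.a,thr1.a)
PSO (5): 1/0 1/1 1/2 2/0 2/1
PSO∖claimed = {2/0}

missing: thr0.a=2 thr1.a=0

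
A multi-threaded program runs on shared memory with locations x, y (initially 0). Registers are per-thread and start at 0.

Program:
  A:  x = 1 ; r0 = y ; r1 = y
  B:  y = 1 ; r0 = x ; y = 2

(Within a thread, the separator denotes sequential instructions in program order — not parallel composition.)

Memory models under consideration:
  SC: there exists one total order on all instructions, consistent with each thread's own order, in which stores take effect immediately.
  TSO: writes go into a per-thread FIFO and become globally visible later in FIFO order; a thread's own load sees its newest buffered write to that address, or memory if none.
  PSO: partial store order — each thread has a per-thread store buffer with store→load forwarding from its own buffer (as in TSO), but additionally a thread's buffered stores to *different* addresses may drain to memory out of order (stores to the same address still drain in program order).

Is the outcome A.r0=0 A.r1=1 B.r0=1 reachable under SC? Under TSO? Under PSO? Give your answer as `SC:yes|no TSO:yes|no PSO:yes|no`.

SC:yes TSO:yes PSO:yes

outcome vector order: (A.r0,A.r1,B.r0)
[SC] allowed = {0/0/1; 0/1/1; 0/2/1; 1/1/0; 1/1/1; 1/2/0; 1/2/1; 2/2/0; 2/2/1}
[TSO] allowed = {0/0/0; 0/0/1; 0/1/0; 0/1/1; 0/2/0; 0/2/1; 1/1/0; 1/1/1; 1/2/0; 1/2/1; 2/2/0; 2/2/1}
[PSO] allowed = {0/0/0; 0/0/1; 0/1/0; 0/1/1; 0/2/0; 0/2/1; 1/1/0; 1/1/1; 1/2/0; 1/2/1; 2/2/0; 2/2/1}
target 0/1/1 ∈ {SC,TSO,PSO}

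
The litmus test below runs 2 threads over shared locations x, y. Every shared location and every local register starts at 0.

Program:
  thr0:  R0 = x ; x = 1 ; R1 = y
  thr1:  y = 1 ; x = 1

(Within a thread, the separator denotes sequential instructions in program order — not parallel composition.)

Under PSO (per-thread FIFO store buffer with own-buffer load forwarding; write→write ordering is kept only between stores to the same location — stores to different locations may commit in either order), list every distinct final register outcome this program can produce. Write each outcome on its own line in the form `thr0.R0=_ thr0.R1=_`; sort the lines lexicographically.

outcome vector order: (thr0.R0,thr0.R1)
|PSO outcomes| = 4

thr0.R0=0 thr0.R1=0
thr0.R0=0 thr0.R1=1
thr0.R0=1 thr0.R1=0
thr0.R0=1 thr0.R1=1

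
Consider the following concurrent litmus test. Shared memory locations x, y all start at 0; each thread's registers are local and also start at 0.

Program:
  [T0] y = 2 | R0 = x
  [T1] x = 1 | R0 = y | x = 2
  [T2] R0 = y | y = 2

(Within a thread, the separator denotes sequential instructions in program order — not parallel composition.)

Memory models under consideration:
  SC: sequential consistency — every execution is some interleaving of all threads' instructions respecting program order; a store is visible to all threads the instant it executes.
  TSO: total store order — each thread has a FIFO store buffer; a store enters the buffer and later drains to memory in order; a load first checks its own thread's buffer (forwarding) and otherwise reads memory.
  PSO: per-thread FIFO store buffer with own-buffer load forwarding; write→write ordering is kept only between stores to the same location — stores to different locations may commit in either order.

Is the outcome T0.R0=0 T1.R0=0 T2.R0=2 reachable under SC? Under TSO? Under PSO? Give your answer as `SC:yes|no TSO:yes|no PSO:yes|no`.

outcome vector order: (T0.R0,T1.R0,T2.R0)
[SC] allowed = {020, 022, 100, 102, 120, 122, 200, 202, 220, 222}
[TSO] allowed = {000, 002, 020, 022, 100, 102, 120, 122, 200, 202, 220, 222}
[PSO] allowed = {000, 002, 020, 022, 100, 102, 120, 122, 200, 202, 220, 222}
target 002 ∈ {TSO,PSO}

SC:no TSO:yes PSO:yes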